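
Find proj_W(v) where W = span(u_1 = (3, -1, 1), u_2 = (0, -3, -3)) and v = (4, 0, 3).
proj_W(v) = (45/11, 3/22, 63/22)

Set up U = [u_1 | ... | u_2] ∈ R^(3×2). The projector onto W = col(U) is P = U (U^T U)^(-1) U^T.
Compute U^T U =
  [11, 0]
  [0, 18],
and U^T v = (15, -9).
Solve U^T U · c = U^T v for the coefficients: c = (15/11, -1/2). The projection is proj_W(v) = U c.
Check: (v - proj_W(v)) · u_1 = 0  (should be 0).
Check: (v - proj_W(v)) · u_2 = 0  (should be 0).
Result: proj_W(v) = (45/11, 3/22, 63/22).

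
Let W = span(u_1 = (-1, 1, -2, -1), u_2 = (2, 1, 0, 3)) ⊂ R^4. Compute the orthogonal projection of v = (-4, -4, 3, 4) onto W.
proj_W(v) = (30/41, -90/41, 140/41, 10/41)

Set up U = [u_1 | ... | u_2] ∈ R^(4×2). The projector onto W = col(U) is P = U (U^T U)^(-1) U^T.
Compute U^T U =
  [7, -4]
  [-4, 14],
and U^T v = (-10, 0).
Solve U^T U · c = U^T v for the coefficients: c = (-70/41, -20/41). The projection is proj_W(v) = U c.
Check: (v - proj_W(v)) · u_1 = 0  (should be 0).
Check: (v - proj_W(v)) · u_2 = 0  (should be 0).
Result: proj_W(v) = (30/41, -90/41, 140/41, 10/41).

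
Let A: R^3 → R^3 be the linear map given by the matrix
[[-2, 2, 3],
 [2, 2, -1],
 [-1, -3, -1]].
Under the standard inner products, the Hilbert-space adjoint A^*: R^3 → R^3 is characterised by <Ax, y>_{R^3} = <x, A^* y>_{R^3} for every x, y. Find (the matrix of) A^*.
A^* = A^T =
[[-2, 2, -1],
 [2, 2, -3],
 [3, -1, -1]]

For real matrices with standard dot products, the defining identity <Ax, y> = <x, A^* y> gives (Ax)^T y = x^T (A^*) y, i.e. x^T A^T y = x^T (A^*) y. Since this holds for all x, y, we must have A^* = A^T. Therefore
A^* =
[[-2, 2, -1],
 [2, 2, -3],
 [3, -1, -1]].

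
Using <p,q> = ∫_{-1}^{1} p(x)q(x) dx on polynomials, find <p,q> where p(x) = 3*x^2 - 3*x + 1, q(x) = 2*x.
<p,q> = -4

Expand the product: p(x)·q(x) = 6*x^3 - 6*x^2 + 2*x.
∫_{-1}^{1} of each monomial x^k gives [2/(k+1) if k even, 0 if k odd]. Integrating term-by-term (or equivalently evaluating the antiderivative F(x) = 3*x^4/2 - 2*x^3 + x^2 at the endpoints):
  F(1) − F(−1) = 1/2 − (9/2) = -4.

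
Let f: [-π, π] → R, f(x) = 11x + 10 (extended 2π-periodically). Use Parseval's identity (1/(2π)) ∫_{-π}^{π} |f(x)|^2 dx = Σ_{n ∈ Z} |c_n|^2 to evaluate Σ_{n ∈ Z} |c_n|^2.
Σ |c_n|^2 = 121π^2/3 + 100

Expand and integrate term by term over [-π, π]:
  ∫ (11x)^2 dx = 121·(2π^3/3); ∫ 2·11·(10)·x dx = 0 (odd integrand); ∫ 10^2 dx = 100·2π.
So (1/(2π)) ∫_{-π}^{π} (11x + 10)^2 dx = 121π^2/3 + 100 = 121π^2/3 + 100.
Parseval ⇒ Σ |c_n|^2 = 121π^2/3 + 100.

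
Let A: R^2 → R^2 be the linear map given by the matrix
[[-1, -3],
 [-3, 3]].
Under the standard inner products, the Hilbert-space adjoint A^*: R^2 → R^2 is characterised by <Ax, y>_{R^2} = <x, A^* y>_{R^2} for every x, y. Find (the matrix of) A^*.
A^* = A^T =
[[-1, -3],
 [-3, 3]]

For real matrices with standard dot products, the defining identity <Ax, y> = <x, A^* y> gives (Ax)^T y = x^T (A^*) y, i.e. x^T A^T y = x^T (A^*) y. Since this holds for all x, y, we must have A^* = A^T. Therefore
A^* =
[[-1, -3],
 [-3, 3]].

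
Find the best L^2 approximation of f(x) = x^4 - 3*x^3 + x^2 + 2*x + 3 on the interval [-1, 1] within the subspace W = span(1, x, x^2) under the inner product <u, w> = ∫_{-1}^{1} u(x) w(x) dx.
g(x) = 13*x^2/7 + x/5 + 102/35

The best approximation g ∈ W is the orthogonal projection of f onto W. Writing g = a_0 + a_1 x + a_2 x^2, the coefficients solve the normal equations G · a = b where
  G_{ij} = <φ_i, φ_j> and b_i = <f, φ_i>, with φ_0 = 1, φ_1 = x, φ_2 = x^2.
G =
  [2, 0, 2/3]
  [0, 2/3, 0]
  [2/3, 0, 2/5],
b = (106/15, 2/15, 94/35).
Solving gives a_0 = 102/35, a_1 = 1/5, a_2 = 13/7, so
  g(x) = 13*x^2/7 + x/5 + 102/35.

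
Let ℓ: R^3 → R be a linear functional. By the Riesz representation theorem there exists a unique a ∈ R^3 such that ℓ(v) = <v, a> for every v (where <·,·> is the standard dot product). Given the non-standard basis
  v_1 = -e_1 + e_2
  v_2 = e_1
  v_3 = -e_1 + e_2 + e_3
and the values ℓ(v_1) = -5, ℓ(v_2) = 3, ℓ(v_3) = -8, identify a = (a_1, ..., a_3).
a = (3, -2, -3)

Write a = (a_1, ..., a_3) in the standard basis. For each basis vector v_i, ℓ(v_i) = <v_i, a> is a linear equation in the a_j's. Collect the n equations into a matrix system V a = ℓ, where row i of V is v_i (expressed in the standard basis). Since V is invertible (lower-triangular with 1s on the diagonal, up to permutation), solve by back-substitution:
  V =
[[-1, 1, 0],
 [1, 0, 0],
 [-1, 1, 1]]
  V a = (-5, 3, -8)
Solving gives a = (3, -2, -3).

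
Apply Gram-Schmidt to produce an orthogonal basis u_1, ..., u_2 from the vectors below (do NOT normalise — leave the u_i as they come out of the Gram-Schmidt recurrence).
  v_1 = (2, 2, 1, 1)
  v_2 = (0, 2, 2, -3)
Orthogonal basis:
  u_1 = (2, 2, 1, 1)
  u_2 = (-3/5, 7/5, 17/10, -33/10)

Apply the Gram-Schmidt recurrence
  u_1 = v_1
  u_i = v_i − Σ_{j<i} ((v_i · u_j) / (u_j · u_j)) · u_j.

Step by step this gives:
  u_1 = (2, 2, 1, 1)
  u_2 = (-3/5, 7/5, 17/10, -33/10)

Orthogonality check:
  u_2 · u_1 = 0 (should be 0)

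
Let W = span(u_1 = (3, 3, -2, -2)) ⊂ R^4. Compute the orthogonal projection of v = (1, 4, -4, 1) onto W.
proj_W(v) = (63/26, 63/26, -21/13, -21/13)

Set up U = [u_1 | ... | u_1] ∈ R^(4×1). The projector onto W = col(U) is P = U (U^T U)^(-1) U^T.
Compute U^T U =
  [26],
and U^T v = (21).
Solve U^T U · c = U^T v for the coefficients: c = (21/26). The projection is proj_W(v) = U c.
Check: (v - proj_W(v)) · u_1 = 0  (should be 0).
Result: proj_W(v) = (63/26, 63/26, -21/13, -21/13).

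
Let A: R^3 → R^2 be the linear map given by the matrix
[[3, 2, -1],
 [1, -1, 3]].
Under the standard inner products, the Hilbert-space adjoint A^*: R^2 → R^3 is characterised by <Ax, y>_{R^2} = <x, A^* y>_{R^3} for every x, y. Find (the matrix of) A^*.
A^* = A^T =
[[3, 1],
 [2, -1],
 [-1, 3]]

For real matrices with standard dot products, the defining identity <Ax, y> = <x, A^* y> gives (Ax)^T y = x^T (A^*) y, i.e. x^T A^T y = x^T (A^*) y. Since this holds for all x, y, we must have A^* = A^T. Therefore
A^* =
[[3, 1],
 [2, -1],
 [-1, 3]].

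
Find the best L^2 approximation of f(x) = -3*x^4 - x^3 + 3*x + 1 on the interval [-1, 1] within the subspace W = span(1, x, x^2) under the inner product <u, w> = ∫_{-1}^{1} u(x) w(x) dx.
g(x) = -18*x^2/7 + 12*x/5 + 44/35

The best approximation g ∈ W is the orthogonal projection of f onto W. Writing g = a_0 + a_1 x + a_2 x^2, the coefficients solve the normal equations G · a = b where
  G_{ij} = <φ_i, φ_j> and b_i = <f, φ_i>, with φ_0 = 1, φ_1 = x, φ_2 = x^2.
G =
  [2, 0, 2/3]
  [0, 2/3, 0]
  [2/3, 0, 2/5],
b = (4/5, 8/5, -4/21).
Solving gives a_0 = 44/35, a_1 = 12/5, a_2 = -18/7, so
  g(x) = -18*x^2/7 + 12*x/5 + 44/35.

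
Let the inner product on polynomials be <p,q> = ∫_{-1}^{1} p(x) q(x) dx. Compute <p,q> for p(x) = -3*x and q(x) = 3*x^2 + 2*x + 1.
<p,q> = -4

Expand the product: p(x)·q(x) = -9*x^3 - 6*x^2 - 3*x.
∫_{-1}^{1} of each monomial x^k gives [2/(k+1) if k even, 0 if k odd]. Integrating term-by-term (or equivalently evaluating the antiderivative F(x) = -9*x^4/4 - 2*x^3 - 3*x^2/2 at the endpoints):
  F(1) − F(−1) = -23/4 − (-7/4) = -4.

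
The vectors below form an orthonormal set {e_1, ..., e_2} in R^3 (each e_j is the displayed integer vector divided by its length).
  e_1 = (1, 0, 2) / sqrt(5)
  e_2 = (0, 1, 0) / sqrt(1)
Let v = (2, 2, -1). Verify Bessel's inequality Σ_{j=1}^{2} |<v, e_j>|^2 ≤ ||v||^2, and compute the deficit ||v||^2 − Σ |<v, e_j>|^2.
Σ |<v, e_j>|^2 = 4; ||v||^2 = 9; deficit = 5

Write each e_j = u_j / sqrt(<u_j, u_j>) where u_j is the displayed integer vector. Then <v, e_j> = <v, u_j> / sqrt(<u_j, u_j>), so |<v, e_j>|^2 = <v, u_j>^2 / <u_j, u_j>.
Coefficients: <v, e_1> = 0/sqrt(5), <v, e_2> = 2/sqrt(1).
Square and sum: Σ |<v, e_j>|^2 = 4.
Compute ||v||^2 = v·v = 9.
Deficit = 9 − 4 = 5 ≥ 0, confirming Bessel's inequality. (The deficit equals ||v − Σ <v,e_j> e_j||^2, the squared distance from v to span{e_j}.)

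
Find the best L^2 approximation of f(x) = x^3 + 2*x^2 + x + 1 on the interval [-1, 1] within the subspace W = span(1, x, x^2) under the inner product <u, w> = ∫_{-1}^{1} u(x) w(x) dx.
g(x) = 2*x^2 + 8*x/5 + 1

The best approximation g ∈ W is the orthogonal projection of f onto W. Writing g = a_0 + a_1 x + a_2 x^2, the coefficients solve the normal equations G · a = b where
  G_{ij} = <φ_i, φ_j> and b_i = <f, φ_i>, with φ_0 = 1, φ_1 = x, φ_2 = x^2.
G =
  [2, 0, 2/3]
  [0, 2/3, 0]
  [2/3, 0, 2/5],
b = (10/3, 16/15, 22/15).
Solving gives a_0 = 1, a_1 = 8/5, a_2 = 2, so
  g(x) = 2*x^2 + 8*x/5 + 1.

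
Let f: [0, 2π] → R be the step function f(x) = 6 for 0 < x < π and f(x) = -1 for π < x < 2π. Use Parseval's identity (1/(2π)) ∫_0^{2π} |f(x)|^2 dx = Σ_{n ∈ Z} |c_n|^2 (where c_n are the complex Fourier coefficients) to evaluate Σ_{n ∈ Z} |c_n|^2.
Σ |c_n|^2 = 37/2

Parseval equates the L^2 energy of f (normalised by 1/(2π)) with the ℓ^2 sum of its Fourier coefficients: (1/(2π)) ∫_0^{2π} |f|^2 = Σ |c_n|^2.
Compute the left side: (1/(2π)) [∫_0^π 6^2 dx + ∫_π^{2π} (-1)^2 dx] = (1/(2π)) · (36π + 1π) = (36 + 1)/2 = 37/2.
So Σ_{n ∈ Z} |c_n|^2 = 37/2.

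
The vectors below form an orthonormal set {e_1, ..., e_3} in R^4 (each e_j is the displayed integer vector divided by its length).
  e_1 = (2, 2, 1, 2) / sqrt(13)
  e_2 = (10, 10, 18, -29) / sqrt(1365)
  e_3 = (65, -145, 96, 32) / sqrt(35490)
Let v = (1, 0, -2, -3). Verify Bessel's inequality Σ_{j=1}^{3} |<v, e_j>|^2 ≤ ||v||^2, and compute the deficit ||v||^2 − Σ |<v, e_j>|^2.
Σ |<v, e_j>|^2 = 2331/338; ||v||^2 = 14; deficit = 2401/338

Write each e_j = u_j / sqrt(<u_j, u_j>) where u_j is the displayed integer vector. Then <v, e_j> = <v, u_j> / sqrt(<u_j, u_j>), so |<v, e_j>|^2 = <v, u_j>^2 / <u_j, u_j>.
Coefficients: <v, e_1> = -6/sqrt(13), <v, e_2> = 61/sqrt(1365), <v, e_3> = -223/sqrt(35490).
Square and sum: Σ |<v, e_j>|^2 = 2331/338.
Compute ||v||^2 = v·v = 14.
Deficit = 14 − 2331/338 = 2401/338 ≥ 0, confirming Bessel's inequality. (The deficit equals ||v − Σ <v,e_j> e_j||^2, the squared distance from v to span{e_j}.)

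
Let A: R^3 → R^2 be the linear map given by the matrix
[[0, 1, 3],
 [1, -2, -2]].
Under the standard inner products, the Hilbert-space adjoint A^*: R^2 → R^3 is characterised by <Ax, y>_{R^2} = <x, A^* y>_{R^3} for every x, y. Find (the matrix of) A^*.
A^* = A^T =
[[0, 1],
 [1, -2],
 [3, -2]]

For real matrices with standard dot products, the defining identity <Ax, y> = <x, A^* y> gives (Ax)^T y = x^T (A^*) y, i.e. x^T A^T y = x^T (A^*) y. Since this holds for all x, y, we must have A^* = A^T. Therefore
A^* =
[[0, 1],
 [1, -2],
 [3, -2]].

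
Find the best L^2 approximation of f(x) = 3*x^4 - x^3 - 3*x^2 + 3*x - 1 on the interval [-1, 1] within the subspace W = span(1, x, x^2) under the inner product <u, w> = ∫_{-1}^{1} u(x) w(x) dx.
g(x) = -3*x^2/7 + 12*x/5 - 44/35

The best approximation g ∈ W is the orthogonal projection of f onto W. Writing g = a_0 + a_1 x + a_2 x^2, the coefficients solve the normal equations G · a = b where
  G_{ij} = <φ_i, φ_j> and b_i = <f, φ_i>, with φ_0 = 1, φ_1 = x, φ_2 = x^2.
G =
  [2, 0, 2/3]
  [0, 2/3, 0]
  [2/3, 0, 2/5],
b = (-14/5, 8/5, -106/105).
Solving gives a_0 = -44/35, a_1 = 12/5, a_2 = -3/7, so
  g(x) = -3*x^2/7 + 12*x/5 - 44/35.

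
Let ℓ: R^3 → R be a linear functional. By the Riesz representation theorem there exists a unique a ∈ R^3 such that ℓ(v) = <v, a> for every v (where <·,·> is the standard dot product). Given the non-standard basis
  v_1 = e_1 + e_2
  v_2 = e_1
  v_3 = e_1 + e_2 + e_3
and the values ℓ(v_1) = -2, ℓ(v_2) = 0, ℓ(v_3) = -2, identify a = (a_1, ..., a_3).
a = (0, -2, 0)

Write a = (a_1, ..., a_3) in the standard basis. For each basis vector v_i, ℓ(v_i) = <v_i, a> is a linear equation in the a_j's. Collect the n equations into a matrix system V a = ℓ, where row i of V is v_i (expressed in the standard basis). Since V is invertible (lower-triangular with 1s on the diagonal, up to permutation), solve by back-substitution:
  V =
[[1, 1, 0],
 [1, 0, 0],
 [1, 1, 1]]
  V a = (-2, 0, -2)
Solving gives a = (0, -2, 0).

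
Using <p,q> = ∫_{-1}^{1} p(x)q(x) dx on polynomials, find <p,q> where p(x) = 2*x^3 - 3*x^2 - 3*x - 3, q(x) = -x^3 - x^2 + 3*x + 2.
<p,q> = -552/35

Expand the product: p(x)·q(x) = -2*x^6 + x^5 + 12*x^4 + x^3 - 12*x^2 - 15*x - 6.
∫_{-1}^{1} of each monomial x^k gives [2/(k+1) if k even, 0 if k odd]. Integrating term-by-term (or equivalently evaluating the antiderivative F(x) = -2*x^7/7 + x^6/6 + 12*x^5/5 + x^4/4 - 4*x^3 - 15*x^2/2 - 6*x at the endpoints):
  F(1) − F(−1) = -6287/420 − (337/420) = -552/35.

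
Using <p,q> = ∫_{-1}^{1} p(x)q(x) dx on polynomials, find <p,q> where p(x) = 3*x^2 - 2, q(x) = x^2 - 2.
<p,q> = 58/15

Expand the product: p(x)·q(x) = 3*x^4 - 8*x^2 + 4.
∫_{-1}^{1} of each monomial x^k gives [2/(k+1) if k even, 0 if k odd]. Integrating term-by-term (or equivalently evaluating the antiderivative F(x) = 3*x^5/5 - 8*x^3/3 + 4*x at the endpoints):
  F(1) − F(−1) = 29/15 − (-29/15) = 58/15.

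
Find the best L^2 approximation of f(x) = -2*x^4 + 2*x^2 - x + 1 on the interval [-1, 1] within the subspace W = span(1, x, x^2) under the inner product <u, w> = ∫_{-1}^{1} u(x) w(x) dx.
g(x) = 2*x^2/7 - x + 41/35

The best approximation g ∈ W is the orthogonal projection of f onto W. Writing g = a_0 + a_1 x + a_2 x^2, the coefficients solve the normal equations G · a = b where
  G_{ij} = <φ_i, φ_j> and b_i = <f, φ_i>, with φ_0 = 1, φ_1 = x, φ_2 = x^2.
G =
  [2, 0, 2/3]
  [0, 2/3, 0]
  [2/3, 0, 2/5],
b = (38/15, -2/3, 94/105).
Solving gives a_0 = 41/35, a_1 = -1, a_2 = 2/7, so
  g(x) = 2*x^2/7 - x + 41/35.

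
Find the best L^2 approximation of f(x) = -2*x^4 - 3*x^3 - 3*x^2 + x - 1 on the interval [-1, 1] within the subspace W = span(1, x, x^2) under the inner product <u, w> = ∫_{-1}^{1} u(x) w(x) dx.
g(x) = -33*x^2/7 - 4*x/5 - 29/35

The best approximation g ∈ W is the orthogonal projection of f onto W. Writing g = a_0 + a_1 x + a_2 x^2, the coefficients solve the normal equations G · a = b where
  G_{ij} = <φ_i, φ_j> and b_i = <f, φ_i>, with φ_0 = 1, φ_1 = x, φ_2 = x^2.
G =
  [2, 0, 2/3]
  [0, 2/3, 0]
  [2/3, 0, 2/5],
b = (-24/5, -8/15, -256/105).
Solving gives a_0 = -29/35, a_1 = -4/5, a_2 = -33/7, so
  g(x) = -33*x^2/7 - 4*x/5 - 29/35.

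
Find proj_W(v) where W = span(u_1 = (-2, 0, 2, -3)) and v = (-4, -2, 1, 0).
proj_W(v) = (-20/17, 0, 20/17, -30/17)

Set up U = [u_1 | ... | u_1] ∈ R^(4×1). The projector onto W = col(U) is P = U (U^T U)^(-1) U^T.
Compute U^T U =
  [17],
and U^T v = (10).
Solve U^T U · c = U^T v for the coefficients: c = (10/17). The projection is proj_W(v) = U c.
Check: (v - proj_W(v)) · u_1 = 0  (should be 0).
Result: proj_W(v) = (-20/17, 0, 20/17, -30/17).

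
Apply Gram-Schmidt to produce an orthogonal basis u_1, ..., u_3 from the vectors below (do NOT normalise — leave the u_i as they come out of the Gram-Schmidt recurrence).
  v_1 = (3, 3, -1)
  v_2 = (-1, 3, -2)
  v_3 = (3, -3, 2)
Orthogonal basis:
  u_1 = (3, 3, -1)
  u_2 = (-43/19, 33/19, -30/19)
  u_3 = (9/101, -21/101, -36/101)

Apply the Gram-Schmidt recurrence
  u_1 = v_1
  u_i = v_i − Σ_{j<i} ((v_i · u_j) / (u_j · u_j)) · u_j.

Step by step this gives:
  u_1 = (3, 3, -1)
  u_2 = (-43/19, 33/19, -30/19)
  u_3 = (9/101, -21/101, -36/101)

Orthogonality check:
  u_2 · u_1 = 0 (should be 0)
  u_3 · u_1 = 0 (should be 0)
  u_3 · u_2 = 0 (should be 0)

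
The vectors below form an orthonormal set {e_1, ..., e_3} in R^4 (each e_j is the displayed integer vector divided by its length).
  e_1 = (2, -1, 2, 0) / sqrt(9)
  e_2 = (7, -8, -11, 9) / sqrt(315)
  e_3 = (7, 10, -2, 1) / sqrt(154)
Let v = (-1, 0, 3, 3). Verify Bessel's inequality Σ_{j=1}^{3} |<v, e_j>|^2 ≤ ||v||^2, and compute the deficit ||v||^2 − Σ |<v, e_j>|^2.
Σ |<v, e_j>|^2 = 163/55; ||v||^2 = 19; deficit = 882/55

Write each e_j = u_j / sqrt(<u_j, u_j>) where u_j is the displayed integer vector. Then <v, e_j> = <v, u_j> / sqrt(<u_j, u_j>), so |<v, e_j>|^2 = <v, u_j>^2 / <u_j, u_j>.
Coefficients: <v, e_1> = 4/sqrt(9), <v, e_2> = -13/sqrt(315), <v, e_3> = -10/sqrt(154).
Square and sum: Σ |<v, e_j>|^2 = 163/55.
Compute ||v||^2 = v·v = 19.
Deficit = 19 − 163/55 = 882/55 ≥ 0, confirming Bessel's inequality. (The deficit equals ||v − Σ <v,e_j> e_j||^2, the squared distance from v to span{e_j}.)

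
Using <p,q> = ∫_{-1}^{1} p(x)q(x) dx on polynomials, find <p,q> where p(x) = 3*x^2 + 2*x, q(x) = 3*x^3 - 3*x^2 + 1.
<p,q> = 4/5

Expand the product: p(x)·q(x) = 9*x^5 - 3*x^4 - 6*x^3 + 3*x^2 + 2*x.
∫_{-1}^{1} of each monomial x^k gives [2/(k+1) if k even, 0 if k odd]. Integrating term-by-term (or equivalently evaluating the antiderivative F(x) = 3*x^6/2 - 3*x^5/5 - 3*x^4/2 + x^3 + x^2 at the endpoints):
  F(1) − F(−1) = 7/5 − (3/5) = 4/5.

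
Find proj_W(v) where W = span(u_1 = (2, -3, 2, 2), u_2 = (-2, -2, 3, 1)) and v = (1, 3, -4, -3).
proj_W(v) = (125/139, 495/139, -1115/278, -569/278)

Set up U = [u_1 | ... | u_2] ∈ R^(4×2). The projector onto W = col(U) is P = U (U^T U)^(-1) U^T.
Compute U^T U =
  [21, 10]
  [10, 18],
and U^T v = (-21, -23).
Solve U^T U · c = U^T v for the coefficients: c = (-74/139, -273/278). The projection is proj_W(v) = U c.
Check: (v - proj_W(v)) · u_1 = 0  (should be 0).
Check: (v - proj_W(v)) · u_2 = 0  (should be 0).
Result: proj_W(v) = (125/139, 495/139, -1115/278, -569/278).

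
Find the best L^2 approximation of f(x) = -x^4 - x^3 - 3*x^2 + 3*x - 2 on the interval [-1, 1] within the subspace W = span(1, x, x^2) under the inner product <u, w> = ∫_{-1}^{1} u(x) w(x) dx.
g(x) = -27*x^2/7 + 12*x/5 - 67/35

The best approximation g ∈ W is the orthogonal projection of f onto W. Writing g = a_0 + a_1 x + a_2 x^2, the coefficients solve the normal equations G · a = b where
  G_{ij} = <φ_i, φ_j> and b_i = <f, φ_i>, with φ_0 = 1, φ_1 = x, φ_2 = x^2.
G =
  [2, 0, 2/3]
  [0, 2/3, 0]
  [2/3, 0, 2/5],
b = (-32/5, 8/5, -296/105).
Solving gives a_0 = -67/35, a_1 = 12/5, a_2 = -27/7, so
  g(x) = -27*x^2/7 + 12*x/5 - 67/35.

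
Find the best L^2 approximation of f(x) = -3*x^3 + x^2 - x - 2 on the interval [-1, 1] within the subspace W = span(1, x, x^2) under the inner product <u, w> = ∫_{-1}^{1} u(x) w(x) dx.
g(x) = x^2 - 14*x/5 - 2

The best approximation g ∈ W is the orthogonal projection of f onto W. Writing g = a_0 + a_1 x + a_2 x^2, the coefficients solve the normal equations G · a = b where
  G_{ij} = <φ_i, φ_j> and b_i = <f, φ_i>, with φ_0 = 1, φ_1 = x, φ_2 = x^2.
G =
  [2, 0, 2/3]
  [0, 2/3, 0]
  [2/3, 0, 2/5],
b = (-10/3, -28/15, -14/15).
Solving gives a_0 = -2, a_1 = -14/5, a_2 = 1, so
  g(x) = x^2 - 14*x/5 - 2.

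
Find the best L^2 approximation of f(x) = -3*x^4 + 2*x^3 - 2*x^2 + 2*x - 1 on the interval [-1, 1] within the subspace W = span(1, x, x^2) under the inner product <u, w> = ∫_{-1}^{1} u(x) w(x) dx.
g(x) = -32*x^2/7 + 16*x/5 - 26/35

The best approximation g ∈ W is the orthogonal projection of f onto W. Writing g = a_0 + a_1 x + a_2 x^2, the coefficients solve the normal equations G · a = b where
  G_{ij} = <φ_i, φ_j> and b_i = <f, φ_i>, with φ_0 = 1, φ_1 = x, φ_2 = x^2.
G =
  [2, 0, 2/3]
  [0, 2/3, 0]
  [2/3, 0, 2/5],
b = (-68/15, 32/15, -244/105).
Solving gives a_0 = -26/35, a_1 = 16/5, a_2 = -32/7, so
  g(x) = -32*x^2/7 + 16*x/5 - 26/35.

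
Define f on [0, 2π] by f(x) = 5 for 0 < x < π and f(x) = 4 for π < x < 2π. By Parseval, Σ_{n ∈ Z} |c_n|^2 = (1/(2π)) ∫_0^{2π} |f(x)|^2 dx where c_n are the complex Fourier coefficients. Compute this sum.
Σ |c_n|^2 = 41/2

Parseval equates the L^2 energy of f (normalised by 1/(2π)) with the ℓ^2 sum of its Fourier coefficients: (1/(2π)) ∫_0^{2π} |f|^2 = Σ |c_n|^2.
Compute the left side: (1/(2π)) [∫_0^π 5^2 dx + ∫_π^{2π} 4^2 dx] = (1/(2π)) · (25π + 16π) = (25 + 16)/2 = 41/2.
So Σ_{n ∈ Z} |c_n|^2 = 41/2.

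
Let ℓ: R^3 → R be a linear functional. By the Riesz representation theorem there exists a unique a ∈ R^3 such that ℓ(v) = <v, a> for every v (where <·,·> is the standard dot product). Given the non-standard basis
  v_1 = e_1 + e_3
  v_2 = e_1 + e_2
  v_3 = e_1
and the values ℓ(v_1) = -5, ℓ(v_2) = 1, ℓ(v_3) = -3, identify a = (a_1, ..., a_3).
a = (-3, 4, -2)

Write a = (a_1, ..., a_3) in the standard basis. For each basis vector v_i, ℓ(v_i) = <v_i, a> is a linear equation in the a_j's. Collect the n equations into a matrix system V a = ℓ, where row i of V is v_i (expressed in the standard basis). Since V is invertible (lower-triangular with 1s on the diagonal, up to permutation), solve by back-substitution:
  V =
[[1, 0, 1],
 [1, 1, 0],
 [1, 0, 0]]
  V a = (-5, 1, -3)
Solving gives a = (-3, 4, -2).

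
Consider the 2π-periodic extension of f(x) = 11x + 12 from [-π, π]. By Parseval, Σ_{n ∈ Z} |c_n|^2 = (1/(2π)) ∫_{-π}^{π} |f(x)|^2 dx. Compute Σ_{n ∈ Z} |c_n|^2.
Σ |c_n|^2 = 121π^2/3 + 144

Expand and integrate term by term over [-π, π]:
  ∫ (11x)^2 dx = 121·(2π^3/3); ∫ 2·11·(12)·x dx = 0 (odd integrand); ∫ 12^2 dx = 144·2π.
So (1/(2π)) ∫_{-π}^{π} (11x + 12)^2 dx = 121π^2/3 + 144 = 121π^2/3 + 144.
Parseval ⇒ Σ |c_n|^2 = 121π^2/3 + 144.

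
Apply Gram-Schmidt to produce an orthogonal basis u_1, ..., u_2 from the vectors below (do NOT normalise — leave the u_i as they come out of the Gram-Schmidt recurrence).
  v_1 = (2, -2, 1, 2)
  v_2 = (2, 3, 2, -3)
Orthogonal basis:
  u_1 = (2, -2, 1, 2)
  u_2 = (38/13, 27/13, 32/13, -27/13)

Apply the Gram-Schmidt recurrence
  u_1 = v_1
  u_i = v_i − Σ_{j<i} ((v_i · u_j) / (u_j · u_j)) · u_j.

Step by step this gives:
  u_1 = (2, -2, 1, 2)
  u_2 = (38/13, 27/13, 32/13, -27/13)

Orthogonality check:
  u_2 · u_1 = 0 (should be 0)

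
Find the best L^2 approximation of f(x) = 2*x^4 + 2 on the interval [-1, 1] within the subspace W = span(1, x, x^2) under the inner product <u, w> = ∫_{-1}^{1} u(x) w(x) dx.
g(x) = 12*x^2/7 + 64/35

The best approximation g ∈ W is the orthogonal projection of f onto W. Writing g = a_0 + a_1 x + a_2 x^2, the coefficients solve the normal equations G · a = b where
  G_{ij} = <φ_i, φ_j> and b_i = <f, φ_i>, with φ_0 = 1, φ_1 = x, φ_2 = x^2.
G =
  [2, 0, 2/3]
  [0, 2/3, 0]
  [2/3, 0, 2/5],
b = (24/5, 0, 40/21).
Solving gives a_0 = 64/35, a_1 = 0, a_2 = 12/7, so
  g(x) = 12*x^2/7 + 64/35.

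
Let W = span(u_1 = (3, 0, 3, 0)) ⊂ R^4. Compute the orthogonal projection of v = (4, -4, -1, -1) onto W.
proj_W(v) = (3/2, 0, 3/2, 0)

Set up U = [u_1 | ... | u_1] ∈ R^(4×1). The projector onto W = col(U) is P = U (U^T U)^(-1) U^T.
Compute U^T U =
  [18],
and U^T v = (9).
Solve U^T U · c = U^T v for the coefficients: c = (1/2). The projection is proj_W(v) = U c.
Check: (v - proj_W(v)) · u_1 = 0  (should be 0).
Result: proj_W(v) = (3/2, 0, 3/2, 0).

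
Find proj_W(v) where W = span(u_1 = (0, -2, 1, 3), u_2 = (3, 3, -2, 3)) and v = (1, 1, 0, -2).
proj_W(v) = (24/433, 520/433, -264/433, -720/433)

Set up U = [u_1 | ... | u_2] ∈ R^(4×2). The projector onto W = col(U) is P = U (U^T U)^(-1) U^T.
Compute U^T U =
  [14, 1]
  [1, 31],
and U^T v = (-8, 0).
Solve U^T U · c = U^T v for the coefficients: c = (-248/433, 8/433). The projection is proj_W(v) = U c.
Check: (v - proj_W(v)) · u_1 = 0  (should be 0).
Check: (v - proj_W(v)) · u_2 = 0  (should be 0).
Result: proj_W(v) = (24/433, 520/433, -264/433, -720/433).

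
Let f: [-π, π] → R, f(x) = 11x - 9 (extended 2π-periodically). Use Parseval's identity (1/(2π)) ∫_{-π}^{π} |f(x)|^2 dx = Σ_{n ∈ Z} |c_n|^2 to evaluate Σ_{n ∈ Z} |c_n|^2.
Σ |c_n|^2 = 121π^2/3 + 81

Expand and integrate term by term over [-π, π]:
  ∫ (11x)^2 dx = 121·(2π^3/3); ∫ 2·11·(-9)·x dx = 0 (odd integrand); ∫ (-9)^2 dx = 81·2π.
So (1/(2π)) ∫_{-π}^{π} (11x - 9)^2 dx = 121π^2/3 + 81 = 121π^2/3 + 81.
Parseval ⇒ Σ |c_n|^2 = 121π^2/3 + 81.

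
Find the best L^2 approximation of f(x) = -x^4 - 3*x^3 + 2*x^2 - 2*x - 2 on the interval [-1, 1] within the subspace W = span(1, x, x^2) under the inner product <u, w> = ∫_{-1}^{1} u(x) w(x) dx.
g(x) = 8*x^2/7 - 19*x/5 - 67/35

The best approximation g ∈ W is the orthogonal projection of f onto W. Writing g = a_0 + a_1 x + a_2 x^2, the coefficients solve the normal equations G · a = b where
  G_{ij} = <φ_i, φ_j> and b_i = <f, φ_i>, with φ_0 = 1, φ_1 = x, φ_2 = x^2.
G =
  [2, 0, 2/3]
  [0, 2/3, 0]
  [2/3, 0, 2/5],
b = (-46/15, -38/15, -86/105).
Solving gives a_0 = -67/35, a_1 = -19/5, a_2 = 8/7, so
  g(x) = 8*x^2/7 - 19*x/5 - 67/35.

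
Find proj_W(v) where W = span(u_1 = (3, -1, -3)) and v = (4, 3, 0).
proj_W(v) = (27/19, -9/19, -27/19)

Set up U = [u_1 | ... | u_1] ∈ R^(3×1). The projector onto W = col(U) is P = U (U^T U)^(-1) U^T.
Compute U^T U =
  [19],
and U^T v = (9).
Solve U^T U · c = U^T v for the coefficients: c = (9/19). The projection is proj_W(v) = U c.
Check: (v - proj_W(v)) · u_1 = 0  (should be 0).
Result: proj_W(v) = (27/19, -9/19, -27/19).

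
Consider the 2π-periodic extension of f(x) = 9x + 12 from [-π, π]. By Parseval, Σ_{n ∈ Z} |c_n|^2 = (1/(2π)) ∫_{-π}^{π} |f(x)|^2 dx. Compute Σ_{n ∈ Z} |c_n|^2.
Σ |c_n|^2 = 27π^2 + 144

Expand and integrate term by term over [-π, π]:
  ∫ (9x)^2 dx = 81·(2π^3/3); ∫ 2·9·(12)·x dx = 0 (odd integrand); ∫ 12^2 dx = 144·2π.
So (1/(2π)) ∫_{-π}^{π} (9x + 12)^2 dx = 81π^2/3 + 144 = 27π^2 + 144.
Parseval ⇒ Σ |c_n|^2 = 27π^2 + 144.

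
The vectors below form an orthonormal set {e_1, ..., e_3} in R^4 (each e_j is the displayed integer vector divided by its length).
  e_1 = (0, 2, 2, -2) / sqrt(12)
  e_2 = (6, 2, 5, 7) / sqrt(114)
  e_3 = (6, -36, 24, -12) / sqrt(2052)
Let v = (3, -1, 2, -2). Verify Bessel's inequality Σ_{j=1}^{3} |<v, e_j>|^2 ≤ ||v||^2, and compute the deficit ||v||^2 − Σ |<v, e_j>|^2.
Σ |<v, e_j>|^2 = 12; ||v||^2 = 18; deficit = 6

Write each e_j = u_j / sqrt(<u_j, u_j>) where u_j is the displayed integer vector. Then <v, e_j> = <v, u_j> / sqrt(<u_j, u_j>), so |<v, e_j>|^2 = <v, u_j>^2 / <u_j, u_j>.
Coefficients: <v, e_1> = 6/sqrt(12), <v, e_2> = 12/sqrt(114), <v, e_3> = 126/sqrt(2052).
Square and sum: Σ |<v, e_j>|^2 = 12.
Compute ||v||^2 = v·v = 18.
Deficit = 18 − 12 = 6 ≥ 0, confirming Bessel's inequality. (The deficit equals ||v − Σ <v,e_j> e_j||^2, the squared distance from v to span{e_j}.)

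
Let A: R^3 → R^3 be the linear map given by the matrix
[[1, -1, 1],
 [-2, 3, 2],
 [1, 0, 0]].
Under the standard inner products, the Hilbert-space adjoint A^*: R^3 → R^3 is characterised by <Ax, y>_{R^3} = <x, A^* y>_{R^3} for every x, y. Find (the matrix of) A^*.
A^* = A^T =
[[1, -2, 1],
 [-1, 3, 0],
 [1, 2, 0]]

For real matrices with standard dot products, the defining identity <Ax, y> = <x, A^* y> gives (Ax)^T y = x^T (A^*) y, i.e. x^T A^T y = x^T (A^*) y. Since this holds for all x, y, we must have A^* = A^T. Therefore
A^* =
[[1, -2, 1],
 [-1, 3, 0],
 [1, 2, 0]].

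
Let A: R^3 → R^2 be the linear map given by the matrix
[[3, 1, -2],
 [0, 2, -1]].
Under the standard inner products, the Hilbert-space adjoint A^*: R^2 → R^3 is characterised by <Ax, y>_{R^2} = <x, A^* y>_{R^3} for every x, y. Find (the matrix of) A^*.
A^* = A^T =
[[3, 0],
 [1, 2],
 [-2, -1]]

For real matrices with standard dot products, the defining identity <Ax, y> = <x, A^* y> gives (Ax)^T y = x^T (A^*) y, i.e. x^T A^T y = x^T (A^*) y. Since this holds for all x, y, we must have A^* = A^T. Therefore
A^* =
[[3, 0],
 [1, 2],
 [-2, -1]].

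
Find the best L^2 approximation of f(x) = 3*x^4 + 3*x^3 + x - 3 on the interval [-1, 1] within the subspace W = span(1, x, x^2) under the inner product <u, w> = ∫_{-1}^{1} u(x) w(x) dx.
g(x) = 18*x^2/7 + 14*x/5 - 114/35

The best approximation g ∈ W is the orthogonal projection of f onto W. Writing g = a_0 + a_1 x + a_2 x^2, the coefficients solve the normal equations G · a = b where
  G_{ij} = <φ_i, φ_j> and b_i = <f, φ_i>, with φ_0 = 1, φ_1 = x, φ_2 = x^2.
G =
  [2, 0, 2/3]
  [0, 2/3, 0]
  [2/3, 0, 2/5],
b = (-24/5, 28/15, -8/7).
Solving gives a_0 = -114/35, a_1 = 14/5, a_2 = 18/7, so
  g(x) = 18*x^2/7 + 14*x/5 - 114/35.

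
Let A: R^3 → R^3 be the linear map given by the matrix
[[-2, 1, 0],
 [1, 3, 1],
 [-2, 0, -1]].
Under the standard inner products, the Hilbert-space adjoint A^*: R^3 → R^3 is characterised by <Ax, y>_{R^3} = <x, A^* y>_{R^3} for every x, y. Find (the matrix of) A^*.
A^* = A^T =
[[-2, 1, -2],
 [1, 3, 0],
 [0, 1, -1]]

For real matrices with standard dot products, the defining identity <Ax, y> = <x, A^* y> gives (Ax)^T y = x^T (A^*) y, i.e. x^T A^T y = x^T (A^*) y. Since this holds for all x, y, we must have A^* = A^T. Therefore
A^* =
[[-2, 1, -2],
 [1, 3, 0],
 [0, 1, -1]].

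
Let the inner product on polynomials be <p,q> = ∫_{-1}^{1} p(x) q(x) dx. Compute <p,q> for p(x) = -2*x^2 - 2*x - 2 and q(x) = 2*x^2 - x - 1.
<p,q> = 12/5

Expand the product: p(x)·q(x) = -4*x^4 - 2*x^3 + 4*x + 2.
∫_{-1}^{1} of each monomial x^k gives [2/(k+1) if k even, 0 if k odd]. Integrating term-by-term (or equivalently evaluating the antiderivative F(x) = -4*x^5/5 - x^4/2 + 2*x^2 + 2*x at the endpoints):
  F(1) − F(−1) = 27/10 − (3/10) = 12/5.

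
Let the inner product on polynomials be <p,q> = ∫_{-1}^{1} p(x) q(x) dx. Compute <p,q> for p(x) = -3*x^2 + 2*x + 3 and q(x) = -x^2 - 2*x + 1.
<p,q> = 8/15

Expand the product: p(x)·q(x) = 3*x^4 + 4*x^3 - 10*x^2 - 4*x + 3.
∫_{-1}^{1} of each monomial x^k gives [2/(k+1) if k even, 0 if k odd]. Integrating term-by-term (or equivalently evaluating the antiderivative F(x) = 3*x^5/5 + x^4 - 10*x^3/3 - 2*x^2 + 3*x at the endpoints):
  F(1) − F(−1) = -11/15 − (-19/15) = 8/15.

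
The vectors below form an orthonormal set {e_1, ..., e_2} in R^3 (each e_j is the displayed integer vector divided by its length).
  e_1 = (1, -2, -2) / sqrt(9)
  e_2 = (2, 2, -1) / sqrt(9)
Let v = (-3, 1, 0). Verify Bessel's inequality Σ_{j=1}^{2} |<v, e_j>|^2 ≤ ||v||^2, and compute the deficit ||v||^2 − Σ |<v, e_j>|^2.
Σ |<v, e_j>|^2 = 41/9; ||v||^2 = 10; deficit = 49/9

Write each e_j = u_j / sqrt(<u_j, u_j>) where u_j is the displayed integer vector. Then <v, e_j> = <v, u_j> / sqrt(<u_j, u_j>), so |<v, e_j>|^2 = <v, u_j>^2 / <u_j, u_j>.
Coefficients: <v, e_1> = -5/sqrt(9), <v, e_2> = -4/sqrt(9).
Square and sum: Σ |<v, e_j>|^2 = 41/9.
Compute ||v||^2 = v·v = 10.
Deficit = 10 − 41/9 = 49/9 ≥ 0, confirming Bessel's inequality. (The deficit equals ||v − Σ <v,e_j> e_j||^2, the squared distance from v to span{e_j}.)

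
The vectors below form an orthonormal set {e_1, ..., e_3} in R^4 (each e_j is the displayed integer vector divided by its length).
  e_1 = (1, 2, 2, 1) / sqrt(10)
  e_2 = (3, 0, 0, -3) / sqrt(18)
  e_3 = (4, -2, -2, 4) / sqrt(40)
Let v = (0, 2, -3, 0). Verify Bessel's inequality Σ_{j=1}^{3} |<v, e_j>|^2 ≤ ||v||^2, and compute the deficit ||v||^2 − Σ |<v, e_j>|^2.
Σ |<v, e_j>|^2 = 1/2; ||v||^2 = 13; deficit = 25/2

Write each e_j = u_j / sqrt(<u_j, u_j>) where u_j is the displayed integer vector. Then <v, e_j> = <v, u_j> / sqrt(<u_j, u_j>), so |<v, e_j>|^2 = <v, u_j>^2 / <u_j, u_j>.
Coefficients: <v, e_1> = -2/sqrt(10), <v, e_2> = 0/sqrt(18), <v, e_3> = 2/sqrt(40).
Square and sum: Σ |<v, e_j>|^2 = 1/2.
Compute ||v||^2 = v·v = 13.
Deficit = 13 − 1/2 = 25/2 ≥ 0, confirming Bessel's inequality. (The deficit equals ||v − Σ <v,e_j> e_j||^2, the squared distance from v to span{e_j}.)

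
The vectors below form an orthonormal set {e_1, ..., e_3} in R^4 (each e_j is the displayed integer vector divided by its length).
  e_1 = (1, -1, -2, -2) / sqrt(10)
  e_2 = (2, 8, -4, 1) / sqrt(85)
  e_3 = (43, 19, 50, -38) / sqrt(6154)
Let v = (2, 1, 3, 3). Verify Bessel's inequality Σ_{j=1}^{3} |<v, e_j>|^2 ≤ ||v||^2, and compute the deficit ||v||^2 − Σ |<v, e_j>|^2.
Σ |<v, e_j>|^2 = 2794/181; ||v||^2 = 23; deficit = 1369/181

Write each e_j = u_j / sqrt(<u_j, u_j>) where u_j is the displayed integer vector. Then <v, e_j> = <v, u_j> / sqrt(<u_j, u_j>), so |<v, e_j>|^2 = <v, u_j>^2 / <u_j, u_j>.
Coefficients: <v, e_1> = -11/sqrt(10), <v, e_2> = 3/sqrt(85), <v, e_3> = 141/sqrt(6154).
Square and sum: Σ |<v, e_j>|^2 = 2794/181.
Compute ||v||^2 = v·v = 23.
Deficit = 23 − 2794/181 = 1369/181 ≥ 0, confirming Bessel's inequality. (The deficit equals ||v − Σ <v,e_j> e_j||^2, the squared distance from v to span{e_j}.)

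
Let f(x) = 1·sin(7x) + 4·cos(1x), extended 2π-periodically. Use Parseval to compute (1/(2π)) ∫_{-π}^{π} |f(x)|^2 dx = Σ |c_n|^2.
Σ |c_n|^2 = 17/2

Expand |f|^2 and use orthogonality of {sin(nx), cos(mx)} on [-π, π]:
  ∫_{-π}^{π} sin(nx)^2 dx = π, ∫ cos(mx)^2 dx = π, and cross terms integrate to 0.
So ∫_{-π}^{π} f(x)^2 dx = 1^2 · π + 4^2 · π = (1 + 16)π.
Divide by 2π: (1 + 16)/2 = 17/2.
By Parseval, this equals Σ |c_n|^2.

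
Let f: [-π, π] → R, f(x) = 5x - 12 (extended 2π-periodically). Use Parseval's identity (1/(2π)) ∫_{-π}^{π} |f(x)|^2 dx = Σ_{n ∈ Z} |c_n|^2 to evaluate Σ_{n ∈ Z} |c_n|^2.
Σ |c_n|^2 = 25π^2/3 + 144

Expand and integrate term by term over [-π, π]:
  ∫ (5x)^2 dx = 25·(2π^3/3); ∫ 2·5·(-12)·x dx = 0 (odd integrand); ∫ (-12)^2 dx = 144·2π.
So (1/(2π)) ∫_{-π}^{π} (5x - 12)^2 dx = 25π^2/3 + 144 = 25π^2/3 + 144.
Parseval ⇒ Σ |c_n|^2 = 25π^2/3 + 144.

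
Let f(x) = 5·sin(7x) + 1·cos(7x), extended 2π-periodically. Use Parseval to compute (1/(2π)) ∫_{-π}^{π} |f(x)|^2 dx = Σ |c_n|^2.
Σ |c_n|^2 = 13

Expand |f|^2 and use orthogonality of {sin(nx), cos(mx)} on [-π, π]:
  ∫_{-π}^{π} sin(nx)^2 dx = π, ∫ cos(mx)^2 dx = π, and cross terms integrate to 0.
So ∫_{-π}^{π} f(x)^2 dx = 5^2 · π + 1^2 · π = (25 + 1)π.
Divide by 2π: (25 + 1)/2 = 13.
By Parseval, this equals Σ |c_n|^2.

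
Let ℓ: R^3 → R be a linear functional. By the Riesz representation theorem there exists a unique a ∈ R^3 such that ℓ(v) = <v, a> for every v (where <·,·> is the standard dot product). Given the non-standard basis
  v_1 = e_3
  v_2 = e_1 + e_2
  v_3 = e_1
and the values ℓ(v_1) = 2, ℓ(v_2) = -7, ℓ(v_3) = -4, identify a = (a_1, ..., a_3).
a = (-4, -3, 2)

Write a = (a_1, ..., a_3) in the standard basis. For each basis vector v_i, ℓ(v_i) = <v_i, a> is a linear equation in the a_j's. Collect the n equations into a matrix system V a = ℓ, where row i of V is v_i (expressed in the standard basis). Since V is invertible (lower-triangular with 1s on the diagonal, up to permutation), solve by back-substitution:
  V =
[[0, 0, 1],
 [1, 1, 0],
 [1, 0, 0]]
  V a = (2, -7, -4)
Solving gives a = (-4, -3, 2).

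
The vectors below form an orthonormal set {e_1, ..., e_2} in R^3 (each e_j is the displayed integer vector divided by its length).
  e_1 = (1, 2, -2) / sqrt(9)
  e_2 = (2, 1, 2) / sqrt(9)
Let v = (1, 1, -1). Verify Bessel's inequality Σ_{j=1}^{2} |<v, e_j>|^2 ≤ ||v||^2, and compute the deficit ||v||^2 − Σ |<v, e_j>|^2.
Σ |<v, e_j>|^2 = 26/9; ||v||^2 = 3; deficit = 1/9

Write each e_j = u_j / sqrt(<u_j, u_j>) where u_j is the displayed integer vector. Then <v, e_j> = <v, u_j> / sqrt(<u_j, u_j>), so |<v, e_j>|^2 = <v, u_j>^2 / <u_j, u_j>.
Coefficients: <v, e_1> = 5/sqrt(9), <v, e_2> = 1/sqrt(9).
Square and sum: Σ |<v, e_j>|^2 = 26/9.
Compute ||v||^2 = v·v = 3.
Deficit = 3 − 26/9 = 1/9 ≥ 0, confirming Bessel's inequality. (The deficit equals ||v − Σ <v,e_j> e_j||^2, the squared distance from v to span{e_j}.)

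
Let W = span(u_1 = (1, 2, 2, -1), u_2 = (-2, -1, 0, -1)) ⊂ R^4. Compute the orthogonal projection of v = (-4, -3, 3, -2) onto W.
proj_W(v) = (-13/3, -70/51, 18/17, -151/51)

Set up U = [u_1 | ... | u_2] ∈ R^(4×2). The projector onto W = col(U) is P = U (U^T U)^(-1) U^T.
Compute U^T U =
  [10, -3]
  [-3, 6],
and U^T v = (-2, 13).
Solve U^T U · c = U^T v for the coefficients: c = (9/17, 124/51). The projection is proj_W(v) = U c.
Check: (v - proj_W(v)) · u_1 = 0  (should be 0).
Check: (v - proj_W(v)) · u_2 = 0  (should be 0).
Result: proj_W(v) = (-13/3, -70/51, 18/17, -151/51).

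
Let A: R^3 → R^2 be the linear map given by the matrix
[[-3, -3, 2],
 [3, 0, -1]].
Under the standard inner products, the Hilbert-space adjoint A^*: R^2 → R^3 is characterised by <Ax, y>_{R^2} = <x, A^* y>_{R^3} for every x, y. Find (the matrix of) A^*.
A^* = A^T =
[[-3, 3],
 [-3, 0],
 [2, -1]]

For real matrices with standard dot products, the defining identity <Ax, y> = <x, A^* y> gives (Ax)^T y = x^T (A^*) y, i.e. x^T A^T y = x^T (A^*) y. Since this holds for all x, y, we must have A^* = A^T. Therefore
A^* =
[[-3, 3],
 [-3, 0],
 [2, -1]].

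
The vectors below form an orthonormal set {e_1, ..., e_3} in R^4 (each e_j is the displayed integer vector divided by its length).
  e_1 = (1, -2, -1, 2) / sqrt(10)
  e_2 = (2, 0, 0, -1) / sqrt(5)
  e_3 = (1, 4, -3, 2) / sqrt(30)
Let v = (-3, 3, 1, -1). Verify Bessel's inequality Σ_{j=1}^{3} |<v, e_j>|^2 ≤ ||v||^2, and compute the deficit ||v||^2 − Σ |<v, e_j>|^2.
Σ |<v, e_j>|^2 = 299/15; ||v||^2 = 20; deficit = 1/15

Write each e_j = u_j / sqrt(<u_j, u_j>) where u_j is the displayed integer vector. Then <v, e_j> = <v, u_j> / sqrt(<u_j, u_j>), so |<v, e_j>|^2 = <v, u_j>^2 / <u_j, u_j>.
Coefficients: <v, e_1> = -12/sqrt(10), <v, e_2> = -5/sqrt(5), <v, e_3> = 4/sqrt(30).
Square and sum: Σ |<v, e_j>|^2 = 299/15.
Compute ||v||^2 = v·v = 20.
Deficit = 20 − 299/15 = 1/15 ≥ 0, confirming Bessel's inequality. (The deficit equals ||v − Σ <v,e_j> e_j||^2, the squared distance from v to span{e_j}.)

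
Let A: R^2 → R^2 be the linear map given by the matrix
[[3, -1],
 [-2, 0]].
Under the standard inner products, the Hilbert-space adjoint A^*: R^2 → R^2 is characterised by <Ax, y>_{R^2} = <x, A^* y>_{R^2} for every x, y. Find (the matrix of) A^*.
A^* = A^T =
[[3, -2],
 [-1, 0]]

For real matrices with standard dot products, the defining identity <Ax, y> = <x, A^* y> gives (Ax)^T y = x^T (A^*) y, i.e. x^T A^T y = x^T (A^*) y. Since this holds for all x, y, we must have A^* = A^T. Therefore
A^* =
[[3, -2],
 [-1, 0]].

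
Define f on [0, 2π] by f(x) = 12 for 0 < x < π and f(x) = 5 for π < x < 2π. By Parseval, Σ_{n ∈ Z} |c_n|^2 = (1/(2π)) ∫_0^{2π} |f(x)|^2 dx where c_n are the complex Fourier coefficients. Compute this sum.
Σ |c_n|^2 = 169/2

Parseval equates the L^2 energy of f (normalised by 1/(2π)) with the ℓ^2 sum of its Fourier coefficients: (1/(2π)) ∫_0^{2π} |f|^2 = Σ |c_n|^2.
Compute the left side: (1/(2π)) [∫_0^π 12^2 dx + ∫_π^{2π} 5^2 dx] = (1/(2π)) · (144π + 25π) = (144 + 25)/2 = 169/2.
So Σ_{n ∈ Z} |c_n|^2 = 169/2.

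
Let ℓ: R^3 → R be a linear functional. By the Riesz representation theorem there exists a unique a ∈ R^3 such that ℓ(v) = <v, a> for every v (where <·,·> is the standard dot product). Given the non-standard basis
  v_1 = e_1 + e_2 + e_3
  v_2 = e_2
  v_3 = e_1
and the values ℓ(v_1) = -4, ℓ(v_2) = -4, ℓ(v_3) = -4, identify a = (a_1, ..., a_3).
a = (-4, -4, 4)

Write a = (a_1, ..., a_3) in the standard basis. For each basis vector v_i, ℓ(v_i) = <v_i, a> is a linear equation in the a_j's. Collect the n equations into a matrix system V a = ℓ, where row i of V is v_i (expressed in the standard basis). Since V is invertible (lower-triangular with 1s on the diagonal, up to permutation), solve by back-substitution:
  V =
[[1, 1, 1],
 [0, 1, 0],
 [1, 0, 0]]
  V a = (-4, -4, -4)
Solving gives a = (-4, -4, 4).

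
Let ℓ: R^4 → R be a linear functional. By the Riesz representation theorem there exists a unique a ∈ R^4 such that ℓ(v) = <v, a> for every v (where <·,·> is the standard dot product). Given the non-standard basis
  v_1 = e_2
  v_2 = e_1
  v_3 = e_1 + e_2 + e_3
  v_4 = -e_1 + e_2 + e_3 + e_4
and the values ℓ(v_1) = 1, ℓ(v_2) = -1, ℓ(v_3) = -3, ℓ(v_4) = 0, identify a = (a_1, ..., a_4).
a = (-1, 1, -3, 1)

Write a = (a_1, ..., a_4) in the standard basis. For each basis vector v_i, ℓ(v_i) = <v_i, a> is a linear equation in the a_j's. Collect the n equations into a matrix system V a = ℓ, where row i of V is v_i (expressed in the standard basis). Since V is invertible (lower-triangular with 1s on the diagonal, up to permutation), solve by back-substitution:
  V =
[[0, 1, 0, 0],
 [1, 0, 0, 0],
 [1, 1, 1, 0],
 [-1, 1, 1, 1]]
  V a = (1, -1, -3, 0)
Solving gives a = (-1, 1, -3, 1).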